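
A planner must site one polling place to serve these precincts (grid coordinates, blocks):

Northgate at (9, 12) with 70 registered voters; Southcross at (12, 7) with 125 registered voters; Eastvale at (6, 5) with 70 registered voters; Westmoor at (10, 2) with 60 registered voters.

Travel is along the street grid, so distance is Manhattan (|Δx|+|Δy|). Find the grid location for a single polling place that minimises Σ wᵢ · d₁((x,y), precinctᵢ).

Manhattan distance separates: Σwᵢ(|x−xᵢ|+|y−yᵢ|) = Σwᵢ|x−xᵢ| + Σwᵢ|y−yᵢ|, so x and y are optimised independently as 1-D weighted medians.
Total weight W = 325; half = 162.5.
x-coordinate, sorted with cumulative weight:
  x=6 (Eastvale, w=70) cum 70
  x=9 (Northgate, w=70) cum 140
  x=10 (Westmoor, w=60) cum 200  ← median
  x=12 (Southcross, w=125) cum 325
⇒ x* = 10
y-coordinate, sorted with cumulative weight:
  y=2 (Westmoor, w=60) cum 60
  y=5 (Eastvale, w=70) cum 130
  y=7 (Southcross, w=125) cum 255  ← median
  y=12 (Northgate, w=70) cum 325
⇒ y* = 7

(10, 7)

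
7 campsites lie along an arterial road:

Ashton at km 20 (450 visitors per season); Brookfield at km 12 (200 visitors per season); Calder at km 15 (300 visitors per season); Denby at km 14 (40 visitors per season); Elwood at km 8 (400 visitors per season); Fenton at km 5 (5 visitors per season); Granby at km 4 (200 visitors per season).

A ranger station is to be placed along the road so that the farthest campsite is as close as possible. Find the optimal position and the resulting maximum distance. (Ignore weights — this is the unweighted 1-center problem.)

The 1-center on a line is the midpoint of the two extreme points: leftmost at 4, rightmost at 20.
Optimal location = (4 + 20)/2 = 12; maximum distance = (20 − 4)/2 = 8.

location 12, max distance 8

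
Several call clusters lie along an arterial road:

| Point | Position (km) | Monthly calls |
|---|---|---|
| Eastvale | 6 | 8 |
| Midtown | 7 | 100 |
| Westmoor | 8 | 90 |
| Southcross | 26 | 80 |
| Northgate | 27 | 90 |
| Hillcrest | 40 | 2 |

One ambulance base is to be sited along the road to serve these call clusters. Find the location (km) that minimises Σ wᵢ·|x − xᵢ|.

For a sum of weighted absolute distances on a line, the optimum is the weighted median (not the mean). Total weight W = 370; half-weight = 185.
Sort by position and accumulate weight:
  km 6 (Eastvale, w=8) → cum 8
  km 7 (Midtown, w=100) → cum 108
  km 8 (Westmoor, w=90) → cum 198  ≥ 185 → median here
  km 26 (Southcross, w=80) → cum 278
  km 27 (Northgate, w=90) → cum 368
  km 40 (Hillcrest, w=2) → cum 370
Optimal location: km 8.

x = 8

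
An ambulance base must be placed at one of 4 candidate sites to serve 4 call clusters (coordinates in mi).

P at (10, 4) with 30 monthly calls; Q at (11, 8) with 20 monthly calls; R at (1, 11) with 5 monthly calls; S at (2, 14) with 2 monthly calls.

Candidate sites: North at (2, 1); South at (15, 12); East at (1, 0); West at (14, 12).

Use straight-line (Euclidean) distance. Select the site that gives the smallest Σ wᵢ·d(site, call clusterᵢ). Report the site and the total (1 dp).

Total weighted distance at each candidate:
  North (2, 1): total = 560.6
  South (15, 12): total = 492.6
  East (1, 0): total = 634.7
  West (14, 12): total = 457.9
Minimum is at West with total 457.9 mi.

West, total 457.9 mi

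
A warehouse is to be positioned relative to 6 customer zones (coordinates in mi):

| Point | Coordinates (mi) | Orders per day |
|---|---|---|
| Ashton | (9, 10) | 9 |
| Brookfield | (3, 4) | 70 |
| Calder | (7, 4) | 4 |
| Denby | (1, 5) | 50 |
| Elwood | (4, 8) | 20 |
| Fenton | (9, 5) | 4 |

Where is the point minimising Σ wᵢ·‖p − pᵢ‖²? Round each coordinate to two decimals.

(3.09, 5.20)

The minimiser of Σwᵢ‖p−pᵢ‖² is the weighted centroid p* = (Σwᵢpᵢ)/(Σwᵢ).
Σwᵢ = 157.
Σwᵢxᵢ = 9·9 + 70·3 + 4·7 + 50·1 + 20·4 + 4·9 = 485.
Σwᵢyᵢ = 9·10 + 70·4 + 4·4 + 50·5 + 20·8 + 4·5 = 816.
x* = 485/157 = 3.09, y* = 816/157 = 5.20.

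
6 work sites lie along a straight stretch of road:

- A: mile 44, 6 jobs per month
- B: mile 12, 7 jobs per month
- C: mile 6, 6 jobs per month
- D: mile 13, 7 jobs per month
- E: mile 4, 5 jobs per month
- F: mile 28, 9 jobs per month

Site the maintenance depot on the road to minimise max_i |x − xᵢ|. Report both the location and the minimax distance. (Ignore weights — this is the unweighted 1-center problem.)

location 24, max distance 20

The 1-center on a line is the midpoint of the two extreme points: leftmost at 4, rightmost at 44.
Optimal location = (4 + 44)/2 = 24; maximum distance = (44 − 4)/2 = 20.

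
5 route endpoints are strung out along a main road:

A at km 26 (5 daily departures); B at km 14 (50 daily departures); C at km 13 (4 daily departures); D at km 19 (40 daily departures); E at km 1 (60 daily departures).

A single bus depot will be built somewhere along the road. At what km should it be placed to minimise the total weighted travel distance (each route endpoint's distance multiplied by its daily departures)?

For a sum of weighted absolute distances on a line, the optimum is the weighted median (not the mean). Total weight W = 159; half-weight = 79.5.
Sort by position and accumulate weight:
  km 1 (E, w=60) → cum 60
  km 13 (C, w=4) → cum 64
  km 14 (B, w=50) → cum 114  ≥ 79.5 → median here
  km 19 (D, w=40) → cum 154
  km 26 (A, w=5) → cum 159
Optimal location: km 14.

x = 14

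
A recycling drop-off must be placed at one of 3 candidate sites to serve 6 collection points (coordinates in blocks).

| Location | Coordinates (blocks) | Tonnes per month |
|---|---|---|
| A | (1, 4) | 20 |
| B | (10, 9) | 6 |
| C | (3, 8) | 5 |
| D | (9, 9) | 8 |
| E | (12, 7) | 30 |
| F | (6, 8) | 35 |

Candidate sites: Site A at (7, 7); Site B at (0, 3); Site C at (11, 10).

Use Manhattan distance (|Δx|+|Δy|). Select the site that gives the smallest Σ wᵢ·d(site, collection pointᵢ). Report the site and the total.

Site A, total 487 blocks

Total weighted distance at each candidate:
  Site A (7, 7): total = 487
  Site B (0, 3): total = 1161
  Site C (11, 10): total = 771
Minimum is at Site A with total 487 blocks.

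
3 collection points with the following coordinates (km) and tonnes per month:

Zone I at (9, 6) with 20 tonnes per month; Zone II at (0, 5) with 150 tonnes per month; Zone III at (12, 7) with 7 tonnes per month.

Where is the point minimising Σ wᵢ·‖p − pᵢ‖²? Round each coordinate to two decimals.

(1.49, 5.19)

The minimiser of Σwᵢ‖p−pᵢ‖² is the weighted centroid p* = (Σwᵢpᵢ)/(Σwᵢ).
Σwᵢ = 177.
Σwᵢxᵢ = 20·9 + 150·0 + 7·12 = 264.
Σwᵢyᵢ = 20·6 + 150·5 + 7·7 = 919.
x* = 264/177 = 1.49, y* = 919/177 = 5.19.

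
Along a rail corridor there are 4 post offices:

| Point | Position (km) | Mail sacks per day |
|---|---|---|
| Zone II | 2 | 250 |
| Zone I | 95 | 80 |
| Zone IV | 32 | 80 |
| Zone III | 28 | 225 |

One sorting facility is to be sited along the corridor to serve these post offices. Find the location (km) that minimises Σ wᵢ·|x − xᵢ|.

For a sum of weighted absolute distances on a line, the optimum is the weighted median (not the mean). Total weight W = 635; half-weight = 317.5.
Sort by position and accumulate weight:
  km 2 (Zone II, w=250) → cum 250
  km 28 (Zone III, w=225) → cum 475  ≥ 317.5 → median here
  km 32 (Zone IV, w=80) → cum 555
  km 95 (Zone I, w=80) → cum 635
Optimal location: km 28.

x = 28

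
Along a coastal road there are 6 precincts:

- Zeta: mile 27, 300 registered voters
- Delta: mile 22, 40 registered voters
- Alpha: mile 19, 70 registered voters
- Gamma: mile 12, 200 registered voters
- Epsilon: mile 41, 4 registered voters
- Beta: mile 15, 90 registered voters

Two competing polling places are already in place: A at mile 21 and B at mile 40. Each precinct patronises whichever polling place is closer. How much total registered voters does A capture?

The indifferent point is the midpoint (21+40)/2 = 30.5; precincts left of it (closer to A at 21) go to A, those right go to B.
  Gamma at 12 (w=200) → A
  Beta at 15 (w=90) → A
  Alpha at 19 (w=70) → A
  Delta at 22 (w=40) → A
  Zeta at 27 (w=300) → A
  Epsilon at 41 (w=4) → B
A captures 700; B captures 4.

700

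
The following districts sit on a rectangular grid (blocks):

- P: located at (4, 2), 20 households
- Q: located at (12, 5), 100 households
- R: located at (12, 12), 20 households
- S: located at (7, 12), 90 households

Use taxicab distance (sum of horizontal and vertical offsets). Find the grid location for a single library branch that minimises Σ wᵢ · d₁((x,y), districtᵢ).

(12, 5)

Manhattan distance separates: Σwᵢ(|x−xᵢ|+|y−yᵢ|) = Σwᵢ|x−xᵢ| + Σwᵢ|y−yᵢ|, so x and y are optimised independently as 1-D weighted medians.
Total weight W = 230; half = 115.
x-coordinate, sorted with cumulative weight:
  x=4 (P, w=20) cum 20
  x=7 (S, w=90) cum 110
  x=12 (Q, w=100) cum 210  ← median
  x=12 (R, w=20) cum 230
⇒ x* = 12
y-coordinate, sorted with cumulative weight:
  y=2 (P, w=20) cum 20
  y=5 (Q, w=100) cum 120  ← median
  y=12 (R, w=20) cum 140
  y=12 (S, w=90) cum 230
⇒ y* = 5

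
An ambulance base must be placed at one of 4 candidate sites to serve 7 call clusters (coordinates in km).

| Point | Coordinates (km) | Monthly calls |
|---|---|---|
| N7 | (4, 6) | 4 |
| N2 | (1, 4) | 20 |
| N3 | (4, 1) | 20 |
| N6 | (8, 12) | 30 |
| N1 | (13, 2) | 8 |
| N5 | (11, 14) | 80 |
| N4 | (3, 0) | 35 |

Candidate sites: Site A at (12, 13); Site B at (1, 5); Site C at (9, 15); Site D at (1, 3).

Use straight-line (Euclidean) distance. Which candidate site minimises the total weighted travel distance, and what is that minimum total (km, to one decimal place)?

Total weighted distance at each candidate:
  Site A (12, 13): total = 1493.8
  Site B (1, 5): total = 1793.4
  Site C (9, 15): total = 1558.5
  Site D (1, 3): total = 1862.9
Minimum is at Site A with total 1493.8 km.

Site A, total 1493.8 km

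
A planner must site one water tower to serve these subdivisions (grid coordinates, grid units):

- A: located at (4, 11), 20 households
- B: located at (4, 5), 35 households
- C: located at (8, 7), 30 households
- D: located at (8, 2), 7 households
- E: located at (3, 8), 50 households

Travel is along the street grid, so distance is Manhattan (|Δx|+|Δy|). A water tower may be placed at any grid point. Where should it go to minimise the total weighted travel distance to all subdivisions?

(4, 7)

Manhattan distance separates: Σwᵢ(|x−xᵢ|+|y−yᵢ|) = Σwᵢ|x−xᵢ| + Σwᵢ|y−yᵢ|, so x and y are optimised independently as 1-D weighted medians.
Total weight W = 142; half = 71.
x-coordinate, sorted with cumulative weight:
  x=3 (E, w=50) cum 50
  x=4 (A, w=20) cum 70
  x=4 (B, w=35) cum 105  ← median
  x=8 (C, w=30) cum 135
  x=8 (D, w=7) cum 142
⇒ x* = 4
y-coordinate, sorted with cumulative weight:
  y=2 (D, w=7) cum 7
  y=5 (B, w=35) cum 42
  y=7 (C, w=30) cum 72  ← median
  y=8 (E, w=50) cum 122
  y=11 (A, w=20) cum 142
⇒ y* = 7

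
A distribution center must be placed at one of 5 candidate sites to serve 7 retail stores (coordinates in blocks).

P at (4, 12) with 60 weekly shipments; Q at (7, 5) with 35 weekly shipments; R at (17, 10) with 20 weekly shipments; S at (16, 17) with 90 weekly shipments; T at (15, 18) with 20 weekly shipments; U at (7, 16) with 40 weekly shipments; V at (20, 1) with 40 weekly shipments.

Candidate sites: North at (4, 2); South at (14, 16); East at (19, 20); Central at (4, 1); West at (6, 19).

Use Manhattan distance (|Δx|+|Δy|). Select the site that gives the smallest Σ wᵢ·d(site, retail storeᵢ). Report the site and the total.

South, total 3100 blocks

Total weighted distance at each candidate:
  North (4, 2): total = 5560
  South (14, 16): total = 3100
  East (19, 20): total = 4665
  Central (4, 1): total = 5785
  West (6, 19): total = 4185
Minimum is at South with total 3100 blocks.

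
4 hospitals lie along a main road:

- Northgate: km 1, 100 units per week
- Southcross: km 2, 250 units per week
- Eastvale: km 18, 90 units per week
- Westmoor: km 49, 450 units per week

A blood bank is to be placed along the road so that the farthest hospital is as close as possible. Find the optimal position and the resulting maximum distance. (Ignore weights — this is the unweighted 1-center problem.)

The 1-center on a line is the midpoint of the two extreme points: leftmost at 1, rightmost at 49.
Optimal location = (1 + 49)/2 = 25; maximum distance = (49 − 1)/2 = 24.

location 25, max distance 24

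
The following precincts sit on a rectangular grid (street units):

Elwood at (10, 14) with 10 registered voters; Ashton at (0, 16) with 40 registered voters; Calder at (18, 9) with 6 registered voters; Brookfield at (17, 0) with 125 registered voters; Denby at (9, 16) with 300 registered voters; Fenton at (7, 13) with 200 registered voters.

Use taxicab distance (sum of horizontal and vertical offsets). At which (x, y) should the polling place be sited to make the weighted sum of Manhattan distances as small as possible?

Manhattan distance separates: Σwᵢ(|x−xᵢ|+|y−yᵢ|) = Σwᵢ|x−xᵢ| + Σwᵢ|y−yᵢ|, so x and y are optimised independently as 1-D weighted medians.
Total weight W = 681; half = 340.5.
x-coordinate, sorted with cumulative weight:
  x=0 (Ashton, w=40) cum 40
  x=7 (Fenton, w=200) cum 240
  x=9 (Denby, w=300) cum 540  ← median
  x=10 (Elwood, w=10) cum 550
  x=17 (Brookfield, w=125) cum 675
  x=18 (Calder, w=6) cum 681
⇒ x* = 9
y-coordinate, sorted with cumulative weight:
  y=0 (Brookfield, w=125) cum 125
  y=9 (Calder, w=6) cum 131
  y=13 (Fenton, w=200) cum 331
  y=14 (Elwood, w=10) cum 341  ← median
  y=16 (Ashton, w=40) cum 381
  y=16 (Denby, w=300) cum 681
⇒ y* = 14

(9, 14)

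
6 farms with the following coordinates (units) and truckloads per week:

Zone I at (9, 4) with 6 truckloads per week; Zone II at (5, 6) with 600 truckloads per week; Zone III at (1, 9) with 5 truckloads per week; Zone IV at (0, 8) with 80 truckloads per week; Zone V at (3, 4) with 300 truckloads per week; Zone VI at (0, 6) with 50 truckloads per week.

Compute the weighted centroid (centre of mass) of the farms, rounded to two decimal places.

The minimiser of Σwᵢ‖p−pᵢ‖² is the weighted centroid p* = (Σwᵢpᵢ)/(Σwᵢ).
Σwᵢ = 1041.
Σwᵢxᵢ = 6·9 + 600·5 + 5·1 + 80·0 + 300·3 + 50·0 = 3959.
Σwᵢyᵢ = 6·4 + 600·6 + 5·9 + 80·8 + 300·4 + 50·6 = 5809.
x* = 3959/1041 = 3.80, y* = 5809/1041 = 5.58.

(3.80, 5.58)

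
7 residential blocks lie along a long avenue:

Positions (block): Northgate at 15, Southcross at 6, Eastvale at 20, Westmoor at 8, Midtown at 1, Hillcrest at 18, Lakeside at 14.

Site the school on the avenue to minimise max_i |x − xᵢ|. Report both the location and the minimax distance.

location 10.5, max distance 9.5

The 1-center on a line is the midpoint of the two extreme points: leftmost at 1, rightmost at 20.
Optimal location = (1 + 20)/2 = 10.5; maximum distance = (20 − 1)/2 = 9.5.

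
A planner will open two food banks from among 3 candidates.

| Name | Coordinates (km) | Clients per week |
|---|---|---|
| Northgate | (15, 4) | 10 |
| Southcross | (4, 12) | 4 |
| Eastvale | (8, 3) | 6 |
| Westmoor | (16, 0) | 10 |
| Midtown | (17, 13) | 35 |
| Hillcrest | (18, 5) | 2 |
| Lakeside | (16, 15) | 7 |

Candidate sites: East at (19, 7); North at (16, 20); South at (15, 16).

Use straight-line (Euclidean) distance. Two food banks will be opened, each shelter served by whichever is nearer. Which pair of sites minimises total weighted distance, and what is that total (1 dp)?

Evaluate every pair (each demand assigned to the nearer of the two):
  {East, South}: total = 383.8
  {East, North}: total = 514.9
  {North, South}: total = 574.6
Best pair: {East, South} with total 383.8.

{East, South}, total 383.8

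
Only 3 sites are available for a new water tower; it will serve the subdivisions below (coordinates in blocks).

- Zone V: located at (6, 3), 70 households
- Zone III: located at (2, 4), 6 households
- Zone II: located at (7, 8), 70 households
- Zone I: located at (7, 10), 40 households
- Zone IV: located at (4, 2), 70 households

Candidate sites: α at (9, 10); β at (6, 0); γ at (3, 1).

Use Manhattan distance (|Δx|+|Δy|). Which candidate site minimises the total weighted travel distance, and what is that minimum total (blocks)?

β, total 1608 blocks

Total weighted distance at each candidate:
  α (9, 10): total = 2048
  β (6, 0): total = 1608
  γ (3, 1): total = 1804
Minimum is at β with total 1608 blocks.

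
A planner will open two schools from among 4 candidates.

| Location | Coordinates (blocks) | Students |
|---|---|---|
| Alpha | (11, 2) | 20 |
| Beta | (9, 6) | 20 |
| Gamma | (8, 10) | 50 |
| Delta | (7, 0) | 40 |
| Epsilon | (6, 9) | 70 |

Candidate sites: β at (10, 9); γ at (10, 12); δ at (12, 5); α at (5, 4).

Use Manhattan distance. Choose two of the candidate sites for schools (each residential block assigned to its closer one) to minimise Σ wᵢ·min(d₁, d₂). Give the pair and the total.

{β, α}, total 910

Evaluate every pair (each demand assigned to the nearer of the two):
  {β, α}: total = 910
  {β, δ}: total = 990
  {γ, α}: total = 1140
  {β, γ}: total = 1150
  {γ, δ}: total = 1250
  {δ, α}: total = 1270
Best pair: {β, α} with total 910.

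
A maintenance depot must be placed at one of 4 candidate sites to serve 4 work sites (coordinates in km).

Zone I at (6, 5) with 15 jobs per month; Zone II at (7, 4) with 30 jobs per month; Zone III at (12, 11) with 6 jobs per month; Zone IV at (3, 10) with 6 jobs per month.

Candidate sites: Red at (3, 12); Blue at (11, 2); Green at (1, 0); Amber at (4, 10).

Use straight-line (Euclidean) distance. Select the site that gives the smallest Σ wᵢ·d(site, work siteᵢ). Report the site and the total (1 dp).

Amber, total 336.4 km

Total weighted distance at each candidate:
  Red (3, 12): total = 448.9
  Blue (11, 2): total = 343.8
  Green (1, 0): total = 476.9
  Amber (4, 10): total = 336.4
Minimum is at Amber with total 336.4 km.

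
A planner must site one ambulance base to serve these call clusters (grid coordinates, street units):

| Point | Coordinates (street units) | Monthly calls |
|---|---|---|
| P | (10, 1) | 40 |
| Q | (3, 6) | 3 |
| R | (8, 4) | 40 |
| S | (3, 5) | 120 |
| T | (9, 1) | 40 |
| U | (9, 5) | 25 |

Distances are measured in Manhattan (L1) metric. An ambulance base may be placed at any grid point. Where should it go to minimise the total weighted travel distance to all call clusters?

(8, 5)

Manhattan distance separates: Σwᵢ(|x−xᵢ|+|y−yᵢ|) = Σwᵢ|x−xᵢ| + Σwᵢ|y−yᵢ|, so x and y are optimised independently as 1-D weighted medians.
Total weight W = 268; half = 134.
x-coordinate, sorted with cumulative weight:
  x=3 (Q, w=3) cum 3
  x=3 (S, w=120) cum 123
  x=8 (R, w=40) cum 163  ← median
  x=9 (T, w=40) cum 203
  x=9 (U, w=25) cum 228
  x=10 (P, w=40) cum 268
⇒ x* = 8
y-coordinate, sorted with cumulative weight:
  y=1 (P, w=40) cum 40
  y=1 (T, w=40) cum 80
  y=4 (R, w=40) cum 120
  y=5 (S, w=120) cum 240  ← median
  y=5 (U, w=25) cum 265
  y=6 (Q, w=3) cum 268
⇒ y* = 5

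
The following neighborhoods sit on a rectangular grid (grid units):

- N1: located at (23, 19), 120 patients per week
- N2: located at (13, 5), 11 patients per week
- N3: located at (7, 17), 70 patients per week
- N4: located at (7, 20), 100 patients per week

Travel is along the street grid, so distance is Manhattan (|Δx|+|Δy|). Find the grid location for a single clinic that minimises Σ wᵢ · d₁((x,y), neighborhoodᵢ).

(7, 19)

Manhattan distance separates: Σwᵢ(|x−xᵢ|+|y−yᵢ|) = Σwᵢ|x−xᵢ| + Σwᵢ|y−yᵢ|, so x and y are optimised independently as 1-D weighted medians.
Total weight W = 301; half = 150.5.
x-coordinate, sorted with cumulative weight:
  x=7 (N3, w=70) cum 70
  x=7 (N4, w=100) cum 170  ← median
  x=13 (N2, w=11) cum 181
  x=23 (N1, w=120) cum 301
⇒ x* = 7
y-coordinate, sorted with cumulative weight:
  y=5 (N2, w=11) cum 11
  y=17 (N3, w=70) cum 81
  y=19 (N1, w=120) cum 201  ← median
  y=20 (N4, w=100) cum 301
⇒ y* = 19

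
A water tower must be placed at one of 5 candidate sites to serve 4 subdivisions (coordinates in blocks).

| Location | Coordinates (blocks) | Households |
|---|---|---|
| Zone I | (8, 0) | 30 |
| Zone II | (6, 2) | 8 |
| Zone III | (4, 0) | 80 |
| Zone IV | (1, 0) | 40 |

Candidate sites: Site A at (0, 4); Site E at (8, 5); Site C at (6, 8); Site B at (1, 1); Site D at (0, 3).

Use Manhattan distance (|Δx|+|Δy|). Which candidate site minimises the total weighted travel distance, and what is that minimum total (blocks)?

Total weighted distance at each candidate:
  Site A (0, 4): total = 1264
  Site E (8, 5): total = 1390
  Site C (6, 8): total = 1668
  Site B (1, 1): total = 648
  Site D (0, 3): total = 1106
Minimum is at Site B with total 648 blocks.

Site B, total 648 blocks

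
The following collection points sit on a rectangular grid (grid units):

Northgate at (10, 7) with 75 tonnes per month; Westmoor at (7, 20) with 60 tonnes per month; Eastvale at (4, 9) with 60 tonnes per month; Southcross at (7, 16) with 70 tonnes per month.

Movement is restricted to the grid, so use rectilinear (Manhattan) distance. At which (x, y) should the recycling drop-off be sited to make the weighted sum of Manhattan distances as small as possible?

Manhattan distance separates: Σwᵢ(|x−xᵢ|+|y−yᵢ|) = Σwᵢ|x−xᵢ| + Σwᵢ|y−yᵢ|, so x and y are optimised independently as 1-D weighted medians.
Total weight W = 265; half = 132.5.
x-coordinate, sorted with cumulative weight:
  x=4 (Eastvale, w=60) cum 60
  x=7 (Westmoor, w=60) cum 120
  x=7 (Southcross, w=70) cum 190  ← median
  x=10 (Northgate, w=75) cum 265
⇒ x* = 7
y-coordinate, sorted with cumulative weight:
  y=7 (Northgate, w=75) cum 75
  y=9 (Eastvale, w=60) cum 135  ← median
  y=16 (Southcross, w=70) cum 205
  y=20 (Westmoor, w=60) cum 265
⇒ y* = 9

(7, 9)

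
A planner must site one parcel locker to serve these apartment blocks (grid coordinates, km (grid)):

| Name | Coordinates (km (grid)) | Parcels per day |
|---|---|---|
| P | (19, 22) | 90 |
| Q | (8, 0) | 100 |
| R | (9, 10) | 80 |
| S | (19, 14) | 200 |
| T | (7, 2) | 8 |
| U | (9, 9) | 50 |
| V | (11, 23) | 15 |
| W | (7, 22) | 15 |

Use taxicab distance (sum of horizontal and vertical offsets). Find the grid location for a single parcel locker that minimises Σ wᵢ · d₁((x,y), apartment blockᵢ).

(19, 14)

Manhattan distance separates: Σwᵢ(|x−xᵢ|+|y−yᵢ|) = Σwᵢ|x−xᵢ| + Σwᵢ|y−yᵢ|, so x and y are optimised independently as 1-D weighted medians.
Total weight W = 558; half = 279.
x-coordinate, sorted with cumulative weight:
  x=7 (T, w=8) cum 8
  x=7 (W, w=15) cum 23
  x=8 (Q, w=100) cum 123
  x=9 (R, w=80) cum 203
  x=9 (U, w=50) cum 253
  x=11 (V, w=15) cum 268
  x=19 (P, w=90) cum 358  ← median
  x=19 (S, w=200) cum 558
⇒ x* = 19
y-coordinate, sorted with cumulative weight:
  y=0 (Q, w=100) cum 100
  y=2 (T, w=8) cum 108
  y=9 (U, w=50) cum 158
  y=10 (R, w=80) cum 238
  y=14 (S, w=200) cum 438  ← median
  y=22 (P, w=90) cum 528
  y=22 (W, w=15) cum 543
  y=23 (V, w=15) cum 558
⇒ y* = 14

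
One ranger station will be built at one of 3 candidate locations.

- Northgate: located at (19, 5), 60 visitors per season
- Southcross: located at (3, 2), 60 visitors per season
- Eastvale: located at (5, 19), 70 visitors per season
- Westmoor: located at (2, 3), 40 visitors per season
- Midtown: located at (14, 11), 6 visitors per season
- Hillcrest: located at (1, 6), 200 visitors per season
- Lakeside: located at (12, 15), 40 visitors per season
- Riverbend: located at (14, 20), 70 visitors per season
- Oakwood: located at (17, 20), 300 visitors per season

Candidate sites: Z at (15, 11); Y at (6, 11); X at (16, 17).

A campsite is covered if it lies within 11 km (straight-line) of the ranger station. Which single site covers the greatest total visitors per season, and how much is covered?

Z, covering 476

Coverage radius r = 11 km; a point is covered iff (Δx)²+(Δy)² ≤ 11² = 121.
  Z (15, 11): covers {Northgate, Midtown, Lakeside, Riverbend, Oakwood} → 476
  Y (6, 11): covers {Southcross, Eastvale, Westmoor, Midtown, Hillcrest, Lakeside} → 416
  X (16, 17): covers {Midtown, Lakeside, Riverbend, Oakwood} → 416
Maximum coverage at Z: 476 visitors per season.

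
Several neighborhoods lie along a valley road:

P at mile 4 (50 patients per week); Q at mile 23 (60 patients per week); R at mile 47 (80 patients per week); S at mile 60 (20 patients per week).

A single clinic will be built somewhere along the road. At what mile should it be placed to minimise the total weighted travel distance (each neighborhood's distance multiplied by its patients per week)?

x = 23

For a sum of weighted absolute distances on a line, the optimum is the weighted median (not the mean). Total weight W = 210; half-weight = 105.
Sort by position and accumulate weight:
  mile 4 (P, w=50) → cum 50
  mile 23 (Q, w=60) → cum 110  ≥ 105 → median here
  mile 47 (R, w=80) → cum 190
  mile 60 (S, w=20) → cum 210
Optimal location: mile 23.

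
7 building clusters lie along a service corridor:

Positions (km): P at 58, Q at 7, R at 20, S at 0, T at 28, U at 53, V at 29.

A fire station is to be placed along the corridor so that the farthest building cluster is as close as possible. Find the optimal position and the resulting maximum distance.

The 1-center on a line is the midpoint of the two extreme points: leftmost at 0, rightmost at 58.
Optimal location = (0 + 58)/2 = 29; maximum distance = (58 − 0)/2 = 29.

location 29, max distance 29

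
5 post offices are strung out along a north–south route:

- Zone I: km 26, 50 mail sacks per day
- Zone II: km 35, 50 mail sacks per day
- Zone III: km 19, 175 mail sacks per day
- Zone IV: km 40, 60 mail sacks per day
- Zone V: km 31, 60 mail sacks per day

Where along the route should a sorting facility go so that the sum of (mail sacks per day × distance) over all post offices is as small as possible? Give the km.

x = 26

For a sum of weighted absolute distances on a line, the optimum is the weighted median (not the mean). Total weight W = 395; half-weight = 197.5.
Sort by position and accumulate weight:
  km 19 (Zone III, w=175) → cum 175
  km 26 (Zone I, w=50) → cum 225  ≥ 197.5 → median here
  km 31 (Zone V, w=60) → cum 285
  km 35 (Zone II, w=50) → cum 335
  km 40 (Zone IV, w=60) → cum 395
Optimal location: km 26.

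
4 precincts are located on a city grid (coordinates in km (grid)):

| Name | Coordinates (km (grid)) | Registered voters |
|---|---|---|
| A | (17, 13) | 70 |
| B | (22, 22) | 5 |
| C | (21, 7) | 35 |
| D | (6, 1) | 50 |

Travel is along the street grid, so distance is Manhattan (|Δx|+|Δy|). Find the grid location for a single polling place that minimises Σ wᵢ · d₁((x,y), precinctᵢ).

(17, 7)

Manhattan distance separates: Σwᵢ(|x−xᵢ|+|y−yᵢ|) = Σwᵢ|x−xᵢ| + Σwᵢ|y−yᵢ|, so x and y are optimised independently as 1-D weighted medians.
Total weight W = 160; half = 80.
x-coordinate, sorted with cumulative weight:
  x=6 (D, w=50) cum 50
  x=17 (A, w=70) cum 120  ← median
  x=21 (C, w=35) cum 155
  x=22 (B, w=5) cum 160
⇒ x* = 17
y-coordinate, sorted with cumulative weight:
  y=1 (D, w=50) cum 50
  y=7 (C, w=35) cum 85  ← median
  y=13 (A, w=70) cum 155
  y=22 (B, w=5) cum 160
⇒ y* = 7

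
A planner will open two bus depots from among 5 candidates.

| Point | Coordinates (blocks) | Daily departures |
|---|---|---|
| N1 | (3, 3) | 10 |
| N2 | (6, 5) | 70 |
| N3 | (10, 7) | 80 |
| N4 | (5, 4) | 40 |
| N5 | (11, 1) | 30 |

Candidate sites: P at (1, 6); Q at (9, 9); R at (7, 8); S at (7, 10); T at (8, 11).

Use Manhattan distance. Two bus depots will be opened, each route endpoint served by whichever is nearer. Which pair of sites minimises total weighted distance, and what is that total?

{Q, R}, total 1150

Evaluate every pair (each demand assigned to the nearer of the two):
  {Q, R}: total = 1150
  {P, R}: total = 1220
  {P, Q}: total = 1250
  {R, S}: total = 1260
  {R, T}: total = 1260
  {Q, S}: total = 1390
  {Q, T}: total = 1510
  {P, S}: total = 1580
  {P, T}: total = 1580
  {S, T}: total = 1720
Best pair: {Q, R} with total 1150.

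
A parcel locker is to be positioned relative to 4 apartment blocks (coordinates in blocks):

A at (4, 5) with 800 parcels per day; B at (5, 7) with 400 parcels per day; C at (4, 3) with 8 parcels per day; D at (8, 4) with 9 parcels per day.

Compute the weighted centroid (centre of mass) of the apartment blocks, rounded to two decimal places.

(4.36, 5.64)

The minimiser of Σwᵢ‖p−pᵢ‖² is the weighted centroid p* = (Σwᵢpᵢ)/(Σwᵢ).
Σwᵢ = 1217.
Σwᵢxᵢ = 800·4 + 400·5 + 8·4 + 9·8 = 5304.
Σwᵢyᵢ = 800·5 + 400·7 + 8·3 + 9·4 = 6860.
x* = 5304/1217 = 4.36, y* = 6860/1217 = 5.64.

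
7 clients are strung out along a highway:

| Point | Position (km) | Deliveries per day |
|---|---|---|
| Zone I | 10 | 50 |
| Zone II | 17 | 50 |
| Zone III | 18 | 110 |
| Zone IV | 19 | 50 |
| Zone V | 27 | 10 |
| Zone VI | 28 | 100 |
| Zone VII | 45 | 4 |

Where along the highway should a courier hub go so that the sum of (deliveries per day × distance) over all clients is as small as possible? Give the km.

For a sum of weighted absolute distances on a line, the optimum is the weighted median (not the mean). Total weight W = 374; half-weight = 187.
Sort by position and accumulate weight:
  km 10 (Zone I, w=50) → cum 50
  km 17 (Zone II, w=50) → cum 100
  km 18 (Zone III, w=110) → cum 210  ≥ 187 → median here
  km 19 (Zone IV, w=50) → cum 260
  km 27 (Zone V, w=10) → cum 270
  km 28 (Zone VI, w=100) → cum 370
  km 45 (Zone VII, w=4) → cum 374
Optimal location: km 18.

x = 18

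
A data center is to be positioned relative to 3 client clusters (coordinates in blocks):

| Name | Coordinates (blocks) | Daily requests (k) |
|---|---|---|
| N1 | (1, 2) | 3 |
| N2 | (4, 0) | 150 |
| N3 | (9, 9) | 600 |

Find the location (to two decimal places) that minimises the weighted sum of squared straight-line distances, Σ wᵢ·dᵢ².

The minimiser of Σwᵢ‖p−pᵢ‖² is the weighted centroid p* = (Σwᵢpᵢ)/(Σwᵢ).
Σwᵢ = 753.
Σwᵢxᵢ = 3·1 + 150·4 + 600·9 = 6003.
Σwᵢyᵢ = 3·2 + 150·0 + 600·9 = 5406.
x* = 6003/753 = 7.97, y* = 5406/753 = 7.18.

(7.97, 7.18)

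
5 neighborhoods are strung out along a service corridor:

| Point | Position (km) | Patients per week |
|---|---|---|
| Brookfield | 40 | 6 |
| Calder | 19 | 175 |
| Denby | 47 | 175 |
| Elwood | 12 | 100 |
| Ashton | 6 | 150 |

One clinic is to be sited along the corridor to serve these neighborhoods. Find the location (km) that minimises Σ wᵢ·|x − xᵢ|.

For a sum of weighted absolute distances on a line, the optimum is the weighted median (not the mean). Total weight W = 606; half-weight = 303.
Sort by position and accumulate weight:
  km 6 (Ashton, w=150) → cum 150
  km 12 (Elwood, w=100) → cum 250
  km 19 (Calder, w=175) → cum 425  ≥ 303 → median here
  km 40 (Brookfield, w=6) → cum 431
  km 47 (Denby, w=175) → cum 606
Optimal location: km 19.

x = 19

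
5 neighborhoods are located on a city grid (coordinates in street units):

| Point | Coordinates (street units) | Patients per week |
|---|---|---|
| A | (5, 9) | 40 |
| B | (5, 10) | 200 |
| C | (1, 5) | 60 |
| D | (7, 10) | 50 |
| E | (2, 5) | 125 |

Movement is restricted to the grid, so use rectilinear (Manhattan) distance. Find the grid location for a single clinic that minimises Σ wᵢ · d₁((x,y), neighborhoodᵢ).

(5, 10)

Manhattan distance separates: Σwᵢ(|x−xᵢ|+|y−yᵢ|) = Σwᵢ|x−xᵢ| + Σwᵢ|y−yᵢ|, so x and y are optimised independently as 1-D weighted medians.
Total weight W = 475; half = 237.5.
x-coordinate, sorted with cumulative weight:
  x=1 (C, w=60) cum 60
  x=2 (E, w=125) cum 185
  x=5 (A, w=40) cum 225
  x=5 (B, w=200) cum 425  ← median
  x=7 (D, w=50) cum 475
⇒ x* = 5
y-coordinate, sorted with cumulative weight:
  y=5 (C, w=60) cum 60
  y=5 (E, w=125) cum 185
  y=9 (A, w=40) cum 225
  y=10 (B, w=200) cum 425  ← median
  y=10 (D, w=50) cum 475
⇒ y* = 10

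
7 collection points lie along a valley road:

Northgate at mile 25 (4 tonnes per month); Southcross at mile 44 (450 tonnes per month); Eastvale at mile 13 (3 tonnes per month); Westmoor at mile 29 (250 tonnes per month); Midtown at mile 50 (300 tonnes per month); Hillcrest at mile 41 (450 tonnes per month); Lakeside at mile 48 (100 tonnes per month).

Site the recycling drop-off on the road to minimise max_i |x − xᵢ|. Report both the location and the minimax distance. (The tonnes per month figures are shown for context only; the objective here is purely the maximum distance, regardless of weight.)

location 31.5, max distance 18.5

The 1-center on a line is the midpoint of the two extreme points: leftmost at 13, rightmost at 50.
Optimal location = (13 + 50)/2 = 31.5; maximum distance = (50 − 13)/2 = 18.5.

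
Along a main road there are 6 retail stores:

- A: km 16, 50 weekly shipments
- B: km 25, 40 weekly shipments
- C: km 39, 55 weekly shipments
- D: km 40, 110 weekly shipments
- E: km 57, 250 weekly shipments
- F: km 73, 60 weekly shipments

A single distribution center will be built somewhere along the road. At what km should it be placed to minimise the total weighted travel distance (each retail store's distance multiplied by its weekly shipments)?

For a sum of weighted absolute distances on a line, the optimum is the weighted median (not the mean). Total weight W = 565; half-weight = 282.5.
Sort by position and accumulate weight:
  km 16 (A, w=50) → cum 50
  km 25 (B, w=40) → cum 90
  km 39 (C, w=55) → cum 145
  km 40 (D, w=110) → cum 255
  km 57 (E, w=250) → cum 505  ≥ 282.5 → median here
  km 73 (F, w=60) → cum 565
Optimal location: km 57.

x = 57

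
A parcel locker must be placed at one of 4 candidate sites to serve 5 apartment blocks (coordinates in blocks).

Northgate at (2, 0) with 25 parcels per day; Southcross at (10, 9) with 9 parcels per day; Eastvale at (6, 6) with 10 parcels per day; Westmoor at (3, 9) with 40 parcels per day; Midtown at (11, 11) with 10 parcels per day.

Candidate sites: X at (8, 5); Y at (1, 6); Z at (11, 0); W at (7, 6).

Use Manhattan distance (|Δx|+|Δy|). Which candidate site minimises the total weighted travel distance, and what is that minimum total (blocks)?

Y, total 683 blocks

Total weighted distance at each candidate:
  X (8, 5): total = 809
  Y (1, 6): total = 683
  Z (11, 0): total = 1215
  W (7, 6): total = 709
Minimum is at Y with total 683 blocks.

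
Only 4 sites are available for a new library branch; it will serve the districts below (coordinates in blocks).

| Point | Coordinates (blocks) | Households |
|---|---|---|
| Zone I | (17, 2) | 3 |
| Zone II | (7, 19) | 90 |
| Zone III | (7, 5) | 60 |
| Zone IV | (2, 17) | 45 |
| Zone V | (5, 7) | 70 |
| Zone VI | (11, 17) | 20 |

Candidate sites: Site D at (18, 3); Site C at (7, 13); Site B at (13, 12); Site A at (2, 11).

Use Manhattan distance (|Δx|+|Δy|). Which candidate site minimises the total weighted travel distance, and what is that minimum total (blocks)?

Total weighted distance at each candidate:
  Site D (18, 3): total = 6176
  Site C (7, 13): total = 2208
  Site B (13, 12): total = 3762
  Site A (2, 11): total = 2962
Minimum is at Site C with total 2208 blocks.

Site C, total 2208 blocks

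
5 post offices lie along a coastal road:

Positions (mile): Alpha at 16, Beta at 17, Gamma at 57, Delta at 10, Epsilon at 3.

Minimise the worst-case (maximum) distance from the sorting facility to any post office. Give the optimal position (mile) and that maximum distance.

The 1-center on a line is the midpoint of the two extreme points: leftmost at 3, rightmost at 57.
Optimal location = (3 + 57)/2 = 30; maximum distance = (57 − 3)/2 = 27.

location 30, max distance 27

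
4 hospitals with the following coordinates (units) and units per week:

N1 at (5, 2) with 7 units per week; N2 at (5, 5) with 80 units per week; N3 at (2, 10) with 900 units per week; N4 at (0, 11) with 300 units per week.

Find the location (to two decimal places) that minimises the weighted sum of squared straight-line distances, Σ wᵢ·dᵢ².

The minimiser of Σwᵢ‖p−pᵢ‖² is the weighted centroid p* = (Σwᵢpᵢ)/(Σwᵢ).
Σwᵢ = 1287.
Σwᵢxᵢ = 7·5 + 80·5 + 900·2 + 300·0 = 2235.
Σwᵢyᵢ = 7·2 + 80·5 + 900·10 + 300·11 = 12714.
x* = 2235/1287 = 1.74, y* = 12714/1287 = 9.88.

(1.74, 9.88)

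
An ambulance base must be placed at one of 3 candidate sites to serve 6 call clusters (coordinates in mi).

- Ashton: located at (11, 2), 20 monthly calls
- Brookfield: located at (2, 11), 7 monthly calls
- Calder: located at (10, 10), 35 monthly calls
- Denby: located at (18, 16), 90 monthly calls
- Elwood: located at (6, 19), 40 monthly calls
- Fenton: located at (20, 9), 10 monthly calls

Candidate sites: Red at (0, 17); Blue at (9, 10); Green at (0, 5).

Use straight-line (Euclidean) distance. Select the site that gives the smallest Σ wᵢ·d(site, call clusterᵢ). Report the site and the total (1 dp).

Total weighted distance at each candidate:
  Red (0, 17): total = 2934.4
  Blue (9, 10): total = 1712.8
  Green (0, 5): total = 3375.4
Minimum is at Blue with total 1712.8 mi.

Blue, total 1712.8 mi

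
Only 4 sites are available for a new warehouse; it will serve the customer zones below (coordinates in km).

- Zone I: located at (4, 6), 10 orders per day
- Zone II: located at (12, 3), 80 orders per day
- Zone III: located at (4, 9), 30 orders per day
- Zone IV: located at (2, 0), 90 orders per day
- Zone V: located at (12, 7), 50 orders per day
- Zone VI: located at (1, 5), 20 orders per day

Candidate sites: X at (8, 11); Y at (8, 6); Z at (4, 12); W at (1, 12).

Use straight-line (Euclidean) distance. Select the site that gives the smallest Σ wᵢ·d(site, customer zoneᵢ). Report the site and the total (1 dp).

Y, total 1701.3 km

Total weighted distance at each candidate:
  X (8, 11): total = 2508.7
  Y (8, 6): total = 1701.3
  Z (4, 12): total = 2832.2
  W (1, 12): total = 3159.3
Minimum is at Y with total 1701.3 km.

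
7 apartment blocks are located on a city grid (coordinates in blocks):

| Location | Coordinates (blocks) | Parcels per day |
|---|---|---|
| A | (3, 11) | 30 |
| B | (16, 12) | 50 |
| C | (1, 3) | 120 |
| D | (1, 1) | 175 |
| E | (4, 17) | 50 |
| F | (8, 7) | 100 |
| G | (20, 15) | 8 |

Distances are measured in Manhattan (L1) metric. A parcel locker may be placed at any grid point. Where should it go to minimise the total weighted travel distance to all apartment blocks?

Manhattan distance separates: Σwᵢ(|x−xᵢ|+|y−yᵢ|) = Σwᵢ|x−xᵢ| + Σwᵢ|y−yᵢ|, so x and y are optimised independently as 1-D weighted medians.
Total weight W = 533; half = 266.5.
x-coordinate, sorted with cumulative weight:
  x=1 (C, w=120) cum 120
  x=1 (D, w=175) cum 295  ← median
  x=3 (A, w=30) cum 325
  x=4 (E, w=50) cum 375
  x=8 (F, w=100) cum 475
  x=16 (B, w=50) cum 525
  x=20 (G, w=8) cum 533
⇒ x* = 1
y-coordinate, sorted with cumulative weight:
  y=1 (D, w=175) cum 175
  y=3 (C, w=120) cum 295  ← median
  y=7 (F, w=100) cum 395
  y=11 (A, w=30) cum 425
  y=12 (B, w=50) cum 475
  y=15 (G, w=8) cum 483
  y=17 (E, w=50) cum 533
⇒ y* = 3

(1, 3)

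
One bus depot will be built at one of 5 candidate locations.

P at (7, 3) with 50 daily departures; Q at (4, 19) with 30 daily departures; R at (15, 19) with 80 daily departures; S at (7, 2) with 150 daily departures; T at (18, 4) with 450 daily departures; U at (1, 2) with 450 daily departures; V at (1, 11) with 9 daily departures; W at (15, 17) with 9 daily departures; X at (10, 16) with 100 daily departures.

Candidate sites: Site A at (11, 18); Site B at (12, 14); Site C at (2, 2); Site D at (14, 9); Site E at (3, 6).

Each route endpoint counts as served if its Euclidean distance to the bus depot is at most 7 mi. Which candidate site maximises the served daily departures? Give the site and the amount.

Site E, covering 659

Coverage radius r = 7 mi; a point is covered iff (Δx)²+(Δy)² ≤ 7² = 49.
  Site A (11, 18): covers {R, W, X} → 189
  Site B (12, 14): covers {R, W, X} → 189
  Site C (2, 2): covers {P, S, U} → 650
  Site D (14, 9): covers {T} → 450
  Site E (3, 6): covers {P, S, U, V} → 659
Maximum coverage at Site E: 659 daily departures.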